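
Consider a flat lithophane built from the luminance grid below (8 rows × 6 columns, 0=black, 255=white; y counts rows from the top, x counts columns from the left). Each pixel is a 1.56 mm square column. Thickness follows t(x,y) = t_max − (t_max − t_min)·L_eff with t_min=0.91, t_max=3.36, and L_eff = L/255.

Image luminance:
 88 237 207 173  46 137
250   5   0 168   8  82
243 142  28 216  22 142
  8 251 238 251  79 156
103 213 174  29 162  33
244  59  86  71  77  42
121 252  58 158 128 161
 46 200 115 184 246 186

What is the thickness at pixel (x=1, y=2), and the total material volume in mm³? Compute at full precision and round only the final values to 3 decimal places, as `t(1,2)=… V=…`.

span = t_max - t_min = 3.36 - 0.91 = 2.450
L(1,2) = 142, L_eff = 142/255 = 0.556863
t(1,2) = 3.36 - 2.450·0.556863 = 1.996
Σt over all 8·6 pixels = 512603/5100 ≈ 100.5103922
V = pitch²·Σt = 1.56²·512603/5100 = 244.602

t(1,2)=1.996 V=244.602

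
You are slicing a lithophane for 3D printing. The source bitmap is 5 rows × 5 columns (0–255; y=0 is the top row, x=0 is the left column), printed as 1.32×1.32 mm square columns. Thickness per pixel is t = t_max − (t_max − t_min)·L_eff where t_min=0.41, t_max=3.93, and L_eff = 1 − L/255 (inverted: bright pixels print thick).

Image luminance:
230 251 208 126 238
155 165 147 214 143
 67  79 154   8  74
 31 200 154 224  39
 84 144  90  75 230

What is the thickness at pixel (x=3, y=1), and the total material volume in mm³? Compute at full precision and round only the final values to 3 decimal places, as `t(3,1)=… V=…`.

span = t_max - t_min = 3.93 - 0.41 = 3.520
L(3,1) = 214, L_eff = 1 - 214/255 = 0.160784 (inverted)
t(3,1) = 3.93 - 3.520·0.160784 = 3.364
Σt over all 5·5 pixels = 300787/5100 ≈ 58.9778431
V = pitch²·Σt = 1.32²·300787/5100 = 102.763

t(3,1)=3.364 V=102.763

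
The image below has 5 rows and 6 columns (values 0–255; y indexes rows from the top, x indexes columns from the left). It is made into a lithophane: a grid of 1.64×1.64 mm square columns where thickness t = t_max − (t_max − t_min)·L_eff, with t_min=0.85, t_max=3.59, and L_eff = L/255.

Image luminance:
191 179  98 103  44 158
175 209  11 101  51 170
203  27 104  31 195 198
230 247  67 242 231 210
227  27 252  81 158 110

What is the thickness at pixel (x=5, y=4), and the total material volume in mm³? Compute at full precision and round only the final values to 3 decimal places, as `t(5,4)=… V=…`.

span = t_max - t_min = 3.59 - 0.85 = 2.740
L(5,4) = 110, L_eff = 110/255 = 0.431373
t(5,4) = 3.59 - 2.740·0.431373 = 2.408
Σt over all 5·6 pixels = 155993/2550 ≈ 61.1737255
V = pitch²·Σt = 1.64²·155993/2550 = 164.533

t(5,4)=2.408 V=164.533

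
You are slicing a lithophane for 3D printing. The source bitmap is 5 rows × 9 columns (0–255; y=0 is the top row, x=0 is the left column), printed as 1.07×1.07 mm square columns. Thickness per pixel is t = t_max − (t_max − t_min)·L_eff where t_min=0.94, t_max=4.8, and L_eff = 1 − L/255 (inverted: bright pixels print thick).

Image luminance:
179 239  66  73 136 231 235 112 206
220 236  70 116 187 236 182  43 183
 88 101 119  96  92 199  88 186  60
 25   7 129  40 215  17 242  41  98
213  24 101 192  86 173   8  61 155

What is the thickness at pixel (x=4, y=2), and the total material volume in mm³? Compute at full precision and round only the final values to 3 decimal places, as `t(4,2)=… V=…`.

t(4,2)=2.333 V=149.051

span = t_max - t_min = 4.8 - 0.94 = 3.860
L(4,2) = 92, L_eff = 1 - 92/255 = 0.639216 (inverted)
t(4,2) = 4.8 - 3.860·0.639216 = 2.333
Σt over all 5·9 pixels = 1659883/12750 ≈ 130.1869020
V = pitch²·Σt = 1.07²·1659883/12750 = 149.051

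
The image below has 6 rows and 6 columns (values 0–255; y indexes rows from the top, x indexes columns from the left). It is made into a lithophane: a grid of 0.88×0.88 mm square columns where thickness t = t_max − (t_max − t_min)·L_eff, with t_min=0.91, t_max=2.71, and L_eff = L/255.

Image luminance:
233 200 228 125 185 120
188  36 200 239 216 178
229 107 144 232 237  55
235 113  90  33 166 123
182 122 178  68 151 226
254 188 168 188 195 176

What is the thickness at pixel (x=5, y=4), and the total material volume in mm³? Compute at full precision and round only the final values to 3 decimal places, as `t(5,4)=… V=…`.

span = t_max - t_min = 2.71 - 0.91 = 1.800
L(5,4) = 226, L_eff = 226/255 = 0.886275
t(5,4) = 2.71 - 1.800·0.886275 = 1.115
Σt over all 6·6 pixels = 23439/425 ≈ 55.1505882
V = pitch²·Σt = 0.88²·23439/425 = 42.709

t(5,4)=1.115 V=42.709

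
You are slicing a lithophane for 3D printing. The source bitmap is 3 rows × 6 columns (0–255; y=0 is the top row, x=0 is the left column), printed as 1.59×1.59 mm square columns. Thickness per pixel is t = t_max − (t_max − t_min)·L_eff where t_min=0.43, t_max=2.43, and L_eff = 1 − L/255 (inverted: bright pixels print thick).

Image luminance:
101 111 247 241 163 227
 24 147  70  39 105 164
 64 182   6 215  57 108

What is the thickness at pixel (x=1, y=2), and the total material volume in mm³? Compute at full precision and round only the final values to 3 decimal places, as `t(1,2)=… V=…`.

t(1,2)=1.857 V=64.597

span = t_max - t_min = 2.43 - 0.43 = 2.000
L(1,2) = 182, L_eff = 1 - 182/255 = 0.286275 (inverted)
t(1,2) = 2.43 - 2.000·0.286275 = 1.857
Σt over all 3·6 pixels = 21719/850 ≈ 25.5517647
V = pitch²·Σt = 1.59²·21719/850 = 64.597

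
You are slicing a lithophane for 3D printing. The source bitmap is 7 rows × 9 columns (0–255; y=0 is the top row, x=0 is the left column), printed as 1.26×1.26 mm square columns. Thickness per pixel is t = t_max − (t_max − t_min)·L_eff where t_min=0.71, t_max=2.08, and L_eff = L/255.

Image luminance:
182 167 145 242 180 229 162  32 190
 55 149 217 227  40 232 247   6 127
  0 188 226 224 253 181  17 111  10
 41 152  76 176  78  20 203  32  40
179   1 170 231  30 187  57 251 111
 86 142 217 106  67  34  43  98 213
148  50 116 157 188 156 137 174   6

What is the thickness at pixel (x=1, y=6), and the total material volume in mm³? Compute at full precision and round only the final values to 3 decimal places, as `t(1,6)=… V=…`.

span = t_max - t_min = 2.08 - 0.71 = 1.370
L(1,6) = 50, L_eff = 50/255 = 0.196078
t(1,6) = 2.08 - 1.370·0.196078 = 1.811
Σt over all 7·9 pixels = 554119/6375 ≈ 86.9206275
V = pitch²·Σt = 1.26²·554119/6375 = 137.995

t(1,6)=1.811 V=137.995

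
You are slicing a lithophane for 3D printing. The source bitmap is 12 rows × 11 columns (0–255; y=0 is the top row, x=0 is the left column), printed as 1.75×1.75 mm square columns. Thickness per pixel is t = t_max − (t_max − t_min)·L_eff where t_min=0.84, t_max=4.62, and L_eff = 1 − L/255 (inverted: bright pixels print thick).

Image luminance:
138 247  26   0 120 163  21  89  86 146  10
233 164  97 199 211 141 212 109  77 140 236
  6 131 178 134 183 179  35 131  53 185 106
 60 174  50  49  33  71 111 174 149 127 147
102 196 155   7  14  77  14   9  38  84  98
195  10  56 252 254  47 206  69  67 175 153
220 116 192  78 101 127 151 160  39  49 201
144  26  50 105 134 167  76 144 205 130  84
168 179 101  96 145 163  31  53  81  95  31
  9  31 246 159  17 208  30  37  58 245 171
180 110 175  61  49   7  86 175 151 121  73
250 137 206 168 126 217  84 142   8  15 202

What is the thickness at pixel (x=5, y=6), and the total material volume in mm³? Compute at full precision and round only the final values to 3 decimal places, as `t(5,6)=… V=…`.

span = t_max - t_min = 4.62 - 0.84 = 3.780
L(5,6) = 127, L_eff = 1 - 127/255 = 0.501961 (inverted)
t(5,6) = 4.62 - 3.780·0.501961 = 2.723
Σt over all 12·11 pixels = 288351/850 ≈ 339.2364706
V = pitch²·Σt = 1.75²·288351/850 = 1038.912

t(5,6)=2.723 V=1038.912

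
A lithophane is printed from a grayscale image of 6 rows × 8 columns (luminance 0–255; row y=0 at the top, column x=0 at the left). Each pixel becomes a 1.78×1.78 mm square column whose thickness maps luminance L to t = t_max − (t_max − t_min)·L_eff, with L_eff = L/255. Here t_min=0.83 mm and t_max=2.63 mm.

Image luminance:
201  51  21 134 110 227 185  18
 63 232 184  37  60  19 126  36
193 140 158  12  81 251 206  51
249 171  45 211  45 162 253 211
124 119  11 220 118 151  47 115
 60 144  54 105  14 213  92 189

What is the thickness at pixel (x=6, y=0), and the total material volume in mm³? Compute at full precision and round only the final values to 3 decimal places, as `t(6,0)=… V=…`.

span = t_max - t_min = 2.63 - 0.83 = 1.800
L(6,0) = 185, L_eff = 185/255 = 0.725490
t(6,0) = 2.63 - 1.800·0.725490 = 1.324
Σt over all 6·8 pixels = 7179/85 ≈ 84.4588235
V = pitch²·Σt = 1.78²·7179/85 = 267.599

t(6,0)=1.324 V=267.599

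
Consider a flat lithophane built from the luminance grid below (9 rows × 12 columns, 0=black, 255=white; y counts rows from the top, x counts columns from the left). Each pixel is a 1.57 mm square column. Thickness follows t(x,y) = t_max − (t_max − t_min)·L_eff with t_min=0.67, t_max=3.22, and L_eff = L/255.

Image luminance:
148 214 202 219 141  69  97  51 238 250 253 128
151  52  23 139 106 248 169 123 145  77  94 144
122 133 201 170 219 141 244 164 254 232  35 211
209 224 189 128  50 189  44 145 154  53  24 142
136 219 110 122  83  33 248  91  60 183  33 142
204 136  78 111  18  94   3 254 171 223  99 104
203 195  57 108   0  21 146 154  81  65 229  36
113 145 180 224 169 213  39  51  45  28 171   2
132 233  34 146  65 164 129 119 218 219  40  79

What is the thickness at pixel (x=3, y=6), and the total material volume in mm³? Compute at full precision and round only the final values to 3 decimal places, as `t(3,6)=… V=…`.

span = t_max - t_min = 3.22 - 0.67 = 2.550
L(3,6) = 108, L_eff = 108/255 = 0.423529
t(3,6) = 3.22 - 2.550·0.423529 = 2.140
Σt over all 9·12 pixels = 204.1
V = pitch²·Σt = 1.57²·204.1 = 503.086

t(3,6)=2.140 V=503.086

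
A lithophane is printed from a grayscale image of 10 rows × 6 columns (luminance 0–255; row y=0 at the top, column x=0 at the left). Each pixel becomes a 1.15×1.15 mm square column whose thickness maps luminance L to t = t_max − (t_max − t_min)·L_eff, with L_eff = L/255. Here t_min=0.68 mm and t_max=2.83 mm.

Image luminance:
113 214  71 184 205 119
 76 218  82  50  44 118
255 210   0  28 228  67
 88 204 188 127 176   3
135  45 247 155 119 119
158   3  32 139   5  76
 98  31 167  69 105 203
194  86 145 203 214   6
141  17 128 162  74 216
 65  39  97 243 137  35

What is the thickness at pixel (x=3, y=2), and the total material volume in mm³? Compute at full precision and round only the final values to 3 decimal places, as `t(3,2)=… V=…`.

t(3,2)=2.594 V=144.545

span = t_max - t_min = 2.83 - 0.68 = 2.150
L(3,2) = 28, L_eff = 28/255 = 0.109804
t(3,2) = 2.83 - 2.150·0.109804 = 2.594
Σt over all 10·6 pixels = 46451/425 ≈ 109.2964706
V = pitch²·Σt = 1.15²·46451/425 = 144.545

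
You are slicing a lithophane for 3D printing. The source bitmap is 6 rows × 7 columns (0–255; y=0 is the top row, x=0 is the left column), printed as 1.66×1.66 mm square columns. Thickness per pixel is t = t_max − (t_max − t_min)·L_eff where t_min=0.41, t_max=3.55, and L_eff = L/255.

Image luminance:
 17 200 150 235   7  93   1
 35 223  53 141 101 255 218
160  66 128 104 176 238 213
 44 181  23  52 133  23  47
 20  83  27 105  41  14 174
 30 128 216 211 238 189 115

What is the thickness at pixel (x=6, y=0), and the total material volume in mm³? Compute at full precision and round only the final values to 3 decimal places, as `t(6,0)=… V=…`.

span = t_max - t_min = 3.55 - 0.41 = 3.140
L(6,0) = 1, L_eff = 1/255 = 0.003922
t(6,0) = 3.55 - 3.140·0.003922 = 3.538
Σt over all 6·7 pixels = 376823/4250 ≈ 88.6642353
V = pitch²·Σt = 1.66²·376823/4250 = 244.323

t(6,0)=3.538 V=244.323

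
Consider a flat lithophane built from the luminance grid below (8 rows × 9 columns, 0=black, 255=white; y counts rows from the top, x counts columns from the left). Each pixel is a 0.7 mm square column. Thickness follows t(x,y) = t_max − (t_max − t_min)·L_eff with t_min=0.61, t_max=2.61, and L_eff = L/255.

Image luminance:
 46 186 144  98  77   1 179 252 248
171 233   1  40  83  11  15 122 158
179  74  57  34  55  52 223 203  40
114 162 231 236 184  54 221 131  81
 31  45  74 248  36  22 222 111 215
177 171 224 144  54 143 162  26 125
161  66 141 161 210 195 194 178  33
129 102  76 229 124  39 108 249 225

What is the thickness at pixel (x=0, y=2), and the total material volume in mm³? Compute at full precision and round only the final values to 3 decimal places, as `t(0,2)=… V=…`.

span = t_max - t_min = 2.61 - 0.61 = 2.000
L(0,2) = 179, L_eff = 179/255 = 0.701961
t(0,2) = 2.61 - 2.000·0.701961 = 1.206
Σt over all 8·9 pixels = 49046/425 ≈ 115.4023529
V = pitch²·Σt = 0.7²·49046/425 = 56.547

t(0,2)=1.206 V=56.547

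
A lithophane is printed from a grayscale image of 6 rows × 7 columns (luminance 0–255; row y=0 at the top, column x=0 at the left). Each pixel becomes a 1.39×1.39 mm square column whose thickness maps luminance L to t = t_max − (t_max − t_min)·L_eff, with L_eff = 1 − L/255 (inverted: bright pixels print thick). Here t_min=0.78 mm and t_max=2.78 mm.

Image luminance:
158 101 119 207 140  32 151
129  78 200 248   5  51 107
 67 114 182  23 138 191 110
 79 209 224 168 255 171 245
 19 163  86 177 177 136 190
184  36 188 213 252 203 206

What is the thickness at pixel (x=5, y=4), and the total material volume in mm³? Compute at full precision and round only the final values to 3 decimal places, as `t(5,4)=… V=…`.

span = t_max - t_min = 2.78 - 0.78 = 2.000
L(5,4) = 136, L_eff = 1 - 136/255 = 0.466667 (inverted)
t(5,4) = 2.78 - 2.000·0.466667 = 1.847
Σt over all 6·7 pixels = 34363/425 ≈ 80.8541176
V = pitch²·Σt = 1.39²·34363/425 = 156.218

t(5,4)=1.847 V=156.218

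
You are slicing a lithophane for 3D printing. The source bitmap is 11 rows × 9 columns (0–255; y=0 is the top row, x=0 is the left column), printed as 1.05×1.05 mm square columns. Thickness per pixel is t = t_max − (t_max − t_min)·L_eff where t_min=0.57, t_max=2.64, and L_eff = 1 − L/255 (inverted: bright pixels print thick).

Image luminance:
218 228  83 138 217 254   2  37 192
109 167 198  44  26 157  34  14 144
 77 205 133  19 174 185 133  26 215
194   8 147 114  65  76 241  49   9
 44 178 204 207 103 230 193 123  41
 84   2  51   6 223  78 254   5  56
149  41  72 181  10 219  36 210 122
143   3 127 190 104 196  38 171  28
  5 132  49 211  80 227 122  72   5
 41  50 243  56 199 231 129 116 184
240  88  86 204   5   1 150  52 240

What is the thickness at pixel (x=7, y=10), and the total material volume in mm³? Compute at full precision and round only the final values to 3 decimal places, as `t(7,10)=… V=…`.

t(7,10)=0.992 V=166.675

span = t_max - t_min = 2.64 - 0.57 = 2.070
L(7,10) = 52, L_eff = 1 - 52/255 = 0.796078 (inverted)
t(7,10) = 2.64 - 2.070·0.796078 = 0.992
Σt over all 11·9 pixels = 1285023/8500 ≈ 151.1791765
V = pitch²·Σt = 1.05²·1285023/8500 = 166.675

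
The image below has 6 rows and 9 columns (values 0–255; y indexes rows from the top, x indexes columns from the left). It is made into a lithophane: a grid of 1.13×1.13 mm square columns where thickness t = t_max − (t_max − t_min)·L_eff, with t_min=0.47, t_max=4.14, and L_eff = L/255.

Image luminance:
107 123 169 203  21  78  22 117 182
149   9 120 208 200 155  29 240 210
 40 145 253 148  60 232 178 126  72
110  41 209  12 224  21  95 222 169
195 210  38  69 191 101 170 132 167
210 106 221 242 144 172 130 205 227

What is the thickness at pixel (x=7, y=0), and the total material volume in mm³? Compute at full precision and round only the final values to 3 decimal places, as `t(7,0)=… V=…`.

span = t_max - t_min = 4.14 - 0.47 = 3.670
L(7,0) = 117, L_eff = 117/255 = 0.458824
t(7,0) = 4.14 - 3.670·0.458824 = 2.456
Σt over all 6·9 pixels = 966979/8500 ≈ 113.7622353
V = pitch²·Σt = 1.13²·966979/8500 = 145.263

t(7,0)=2.456 V=145.263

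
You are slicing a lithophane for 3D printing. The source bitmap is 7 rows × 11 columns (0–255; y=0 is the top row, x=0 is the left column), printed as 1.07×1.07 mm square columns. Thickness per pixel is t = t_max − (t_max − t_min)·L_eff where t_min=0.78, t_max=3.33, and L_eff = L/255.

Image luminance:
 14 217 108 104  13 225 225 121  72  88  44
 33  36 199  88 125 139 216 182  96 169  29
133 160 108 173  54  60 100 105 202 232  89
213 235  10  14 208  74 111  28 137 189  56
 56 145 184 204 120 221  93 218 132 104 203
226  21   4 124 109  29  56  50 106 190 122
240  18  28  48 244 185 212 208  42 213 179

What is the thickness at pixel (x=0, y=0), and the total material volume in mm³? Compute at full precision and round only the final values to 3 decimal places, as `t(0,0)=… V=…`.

t(0,0)=3.190 V=184.020

span = t_max - t_min = 3.33 - 0.78 = 2.550
L(0,0) = 14, L_eff = 14/255 = 0.054902
t(0,0) = 3.33 - 2.550·0.054902 = 3.190
Σt over all 7·11 pixels = 160.73
V = pitch²·Σt = 1.07²·160.73 = 184.020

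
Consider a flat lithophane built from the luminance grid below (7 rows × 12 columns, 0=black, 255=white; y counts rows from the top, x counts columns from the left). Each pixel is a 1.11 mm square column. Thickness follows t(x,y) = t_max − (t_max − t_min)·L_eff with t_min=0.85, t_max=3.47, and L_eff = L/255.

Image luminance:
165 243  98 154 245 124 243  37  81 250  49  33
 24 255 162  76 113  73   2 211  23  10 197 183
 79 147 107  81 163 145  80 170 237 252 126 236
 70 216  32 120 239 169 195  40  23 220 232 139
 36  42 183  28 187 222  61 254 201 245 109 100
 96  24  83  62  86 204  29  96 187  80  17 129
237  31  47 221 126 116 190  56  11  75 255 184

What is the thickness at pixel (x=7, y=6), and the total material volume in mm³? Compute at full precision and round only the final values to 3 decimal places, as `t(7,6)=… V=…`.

t(7,6)=2.895 V=221.413

span = t_max - t_min = 3.47 - 0.85 = 2.620
L(7,6) = 56, L_eff = 56/255 = 0.219608
t(7,6) = 3.47 - 2.620·0.219608 = 2.895
Σt over all 7·12 pixels = 2291221/12750 ≈ 179.7036078
V = pitch²·Σt = 1.11²·2291221/12750 = 221.413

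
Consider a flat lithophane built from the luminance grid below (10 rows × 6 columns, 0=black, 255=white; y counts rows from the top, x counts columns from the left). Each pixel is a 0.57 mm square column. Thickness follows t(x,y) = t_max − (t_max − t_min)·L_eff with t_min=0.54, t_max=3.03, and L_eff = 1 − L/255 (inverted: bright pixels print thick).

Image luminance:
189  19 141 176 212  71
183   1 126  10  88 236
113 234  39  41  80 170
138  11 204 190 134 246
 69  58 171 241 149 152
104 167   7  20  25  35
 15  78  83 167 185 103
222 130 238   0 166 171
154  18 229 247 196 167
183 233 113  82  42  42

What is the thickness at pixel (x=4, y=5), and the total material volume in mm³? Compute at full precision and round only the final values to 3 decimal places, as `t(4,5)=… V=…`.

span = t_max - t_min = 3.03 - 0.54 = 2.490
L(4,5) = 25, L_eff = 1 - 25/255 = 0.901961 (inverted)
t(4,5) = 3.03 - 2.490·0.901961 = 0.784
Σt over all 10·6 pixels = 105.772
V = pitch²·Σt = 0.57²·105.772 = 34.365

t(4,5)=0.784 V=34.365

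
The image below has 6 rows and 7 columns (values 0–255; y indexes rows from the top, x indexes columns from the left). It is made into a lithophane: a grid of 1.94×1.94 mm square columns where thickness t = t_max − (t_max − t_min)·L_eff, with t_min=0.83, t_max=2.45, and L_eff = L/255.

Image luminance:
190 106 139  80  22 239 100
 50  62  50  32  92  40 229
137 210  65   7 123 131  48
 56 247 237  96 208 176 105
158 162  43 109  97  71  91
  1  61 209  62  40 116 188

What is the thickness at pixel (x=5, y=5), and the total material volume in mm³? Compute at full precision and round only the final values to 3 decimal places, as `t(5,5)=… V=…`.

span = t_max - t_min = 2.45 - 0.83 = 1.620
L(5,5) = 116, L_eff = 116/255 = 0.454902
t(5,5) = 2.45 - 1.620·0.454902 = 1.713
Σt over all 6·7 pixels = 31083/425 ≈ 73.1364706
V = pitch²·Σt = 1.94²·31083/425 = 275.256

t(5,5)=1.713 V=275.256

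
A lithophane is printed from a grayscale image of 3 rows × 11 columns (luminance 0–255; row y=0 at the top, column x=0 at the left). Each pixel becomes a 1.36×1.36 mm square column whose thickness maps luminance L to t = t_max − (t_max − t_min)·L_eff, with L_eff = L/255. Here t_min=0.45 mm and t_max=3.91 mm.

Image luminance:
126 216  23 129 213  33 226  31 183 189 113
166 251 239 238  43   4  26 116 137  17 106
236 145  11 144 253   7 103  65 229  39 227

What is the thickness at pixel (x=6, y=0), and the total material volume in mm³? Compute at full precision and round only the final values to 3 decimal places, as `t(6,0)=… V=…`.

span = t_max - t_min = 3.91 - 0.45 = 3.460
L(6,0) = 226, L_eff = 226/255 = 0.886275
t(6,0) = 3.91 - 3.460·0.886275 = 0.843
Σt over all 3·11 pixels = 70.902
V = pitch²·Σt = 1.36²·70.902 = 131.140

t(6,0)=0.843 V=131.140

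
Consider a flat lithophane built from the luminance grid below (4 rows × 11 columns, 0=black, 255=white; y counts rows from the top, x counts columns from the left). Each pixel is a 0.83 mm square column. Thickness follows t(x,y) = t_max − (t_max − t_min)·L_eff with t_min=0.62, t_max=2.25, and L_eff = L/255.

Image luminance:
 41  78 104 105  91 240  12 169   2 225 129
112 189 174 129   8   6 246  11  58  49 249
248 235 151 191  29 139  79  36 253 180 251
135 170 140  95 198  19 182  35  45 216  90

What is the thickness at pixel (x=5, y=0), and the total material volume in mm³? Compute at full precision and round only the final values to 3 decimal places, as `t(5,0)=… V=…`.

span = t_max - t_min = 2.25 - 0.62 = 1.630
L(5,0) = 240, L_eff = 240/255 = 0.941176
t(5,0) = 2.25 - 1.630·0.941176 = 0.716
Σt over all 4·11 pixels = 135069/2125 ≈ 63.5618824
V = pitch²·Σt = 0.83²·135069/2125 = 43.788

t(5,0)=0.716 V=43.788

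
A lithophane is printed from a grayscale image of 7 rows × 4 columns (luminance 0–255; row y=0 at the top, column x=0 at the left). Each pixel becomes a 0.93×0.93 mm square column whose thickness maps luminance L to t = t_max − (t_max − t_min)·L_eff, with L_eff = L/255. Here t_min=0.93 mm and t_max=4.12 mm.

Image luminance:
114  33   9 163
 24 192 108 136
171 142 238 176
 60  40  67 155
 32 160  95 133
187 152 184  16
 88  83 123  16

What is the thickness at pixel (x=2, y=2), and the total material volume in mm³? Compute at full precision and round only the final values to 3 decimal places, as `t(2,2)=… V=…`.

t(2,2)=1.143 V=66.266

span = t_max - t_min = 4.12 - 0.93 = 3.190
L(2,2) = 238, L_eff = 238/255 = 0.933333
t(2,2) = 4.12 - 3.190·0.933333 = 1.143
Σt over all 7·4 pixels = 1953737/25500 ≈ 76.6171373
V = pitch²·Σt = 0.93²·1953737/25500 = 66.266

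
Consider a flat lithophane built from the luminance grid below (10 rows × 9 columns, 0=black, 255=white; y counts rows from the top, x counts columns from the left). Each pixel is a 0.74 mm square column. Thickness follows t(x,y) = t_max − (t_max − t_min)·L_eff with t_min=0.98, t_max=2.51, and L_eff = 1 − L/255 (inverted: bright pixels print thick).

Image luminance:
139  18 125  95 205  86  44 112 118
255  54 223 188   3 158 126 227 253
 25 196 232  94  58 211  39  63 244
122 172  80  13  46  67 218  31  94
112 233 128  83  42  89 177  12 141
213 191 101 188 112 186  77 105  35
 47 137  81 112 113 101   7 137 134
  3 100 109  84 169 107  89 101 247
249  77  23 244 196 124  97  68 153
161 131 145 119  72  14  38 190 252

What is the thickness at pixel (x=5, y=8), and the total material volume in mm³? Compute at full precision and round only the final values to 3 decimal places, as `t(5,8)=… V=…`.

span = t_max - t_min = 2.51 - 0.98 = 1.530
L(5,8) = 124, L_eff = 1 - 124/255 = 0.513725 (inverted)
t(5,8) = 2.51 - 1.530·0.513725 = 1.724
Σt over all 10·9 pixels = 153.54
V = pitch²·Σt = 0.74²·153.54 = 84.079

t(5,8)=1.724 V=84.079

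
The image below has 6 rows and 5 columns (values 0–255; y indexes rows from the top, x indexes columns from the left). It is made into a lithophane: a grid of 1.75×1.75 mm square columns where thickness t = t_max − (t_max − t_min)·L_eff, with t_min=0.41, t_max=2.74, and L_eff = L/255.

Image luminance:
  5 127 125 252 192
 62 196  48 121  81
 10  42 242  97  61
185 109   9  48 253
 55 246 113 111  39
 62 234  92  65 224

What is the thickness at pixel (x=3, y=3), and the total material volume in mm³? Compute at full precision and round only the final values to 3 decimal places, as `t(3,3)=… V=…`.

t(3,3)=2.301 V=153.630

span = t_max - t_min = 2.74 - 0.41 = 2.330
L(3,3) = 48, L_eff = 48/255 = 0.188235
t(3,3) = 2.74 - 2.330·0.188235 = 2.301
Σt over all 6·5 pixels = 639601/12750 ≈ 50.1647843
V = pitch²·Σt = 1.75²·639601/12750 = 153.630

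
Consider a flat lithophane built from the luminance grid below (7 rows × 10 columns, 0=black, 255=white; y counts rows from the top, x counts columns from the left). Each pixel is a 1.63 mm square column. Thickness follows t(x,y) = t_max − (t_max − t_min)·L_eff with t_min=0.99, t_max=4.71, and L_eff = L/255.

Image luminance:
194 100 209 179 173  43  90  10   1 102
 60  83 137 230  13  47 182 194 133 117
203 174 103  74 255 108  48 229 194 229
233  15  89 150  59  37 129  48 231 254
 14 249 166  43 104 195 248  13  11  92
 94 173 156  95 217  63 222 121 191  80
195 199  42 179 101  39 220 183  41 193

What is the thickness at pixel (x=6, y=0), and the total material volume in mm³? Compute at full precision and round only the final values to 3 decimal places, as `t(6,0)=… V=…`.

t(6,0)=3.397 V=523.346

span = t_max - t_min = 4.71 - 0.99 = 3.720
L(6,0) = 90, L_eff = 90/255 = 0.352941
t(6,0) = 4.71 - 3.720·0.352941 = 3.397
Σt over all 7·10 pixels = 837149/4250 ≈ 196.9762353
V = pitch²·Σt = 1.63²·837149/4250 = 523.346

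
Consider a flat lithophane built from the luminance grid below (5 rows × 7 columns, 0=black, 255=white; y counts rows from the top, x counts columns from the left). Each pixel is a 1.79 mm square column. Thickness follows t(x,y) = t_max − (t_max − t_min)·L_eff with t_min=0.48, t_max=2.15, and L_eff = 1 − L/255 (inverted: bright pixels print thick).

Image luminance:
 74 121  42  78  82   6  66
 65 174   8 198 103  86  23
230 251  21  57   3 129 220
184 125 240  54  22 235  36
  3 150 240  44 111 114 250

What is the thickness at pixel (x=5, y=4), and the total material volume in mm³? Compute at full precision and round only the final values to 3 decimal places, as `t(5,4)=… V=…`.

span = t_max - t_min = 2.15 - 0.48 = 1.670
L(5,4) = 114, L_eff = 1 - 114/255 = 0.552941 (inverted)
t(5,4) = 2.15 - 1.670·0.552941 = 1.227
Σt over all 5·7 pixels = 214103/5100 ≈ 41.9809804
V = pitch²·Σt = 1.79²·214103/5100 = 134.511

t(5,4)=1.227 V=134.511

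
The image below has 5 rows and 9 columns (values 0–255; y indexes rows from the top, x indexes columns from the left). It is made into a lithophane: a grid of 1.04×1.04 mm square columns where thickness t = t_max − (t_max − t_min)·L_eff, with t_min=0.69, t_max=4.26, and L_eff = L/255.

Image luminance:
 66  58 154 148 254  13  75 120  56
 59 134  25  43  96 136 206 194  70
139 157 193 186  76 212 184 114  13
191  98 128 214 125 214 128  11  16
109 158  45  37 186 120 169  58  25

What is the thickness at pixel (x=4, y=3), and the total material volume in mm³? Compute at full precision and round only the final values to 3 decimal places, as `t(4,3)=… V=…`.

span = t_max - t_min = 4.26 - 0.69 = 3.570
L(4,3) = 125, L_eff = 125/255 = 0.490196
t(4,3) = 4.26 - 3.570·0.490196 = 2.510
Σt over all 5·9 pixels = 118.718
V = pitch²·Σt = 1.04²·118.718 = 128.405

t(4,3)=2.510 V=128.405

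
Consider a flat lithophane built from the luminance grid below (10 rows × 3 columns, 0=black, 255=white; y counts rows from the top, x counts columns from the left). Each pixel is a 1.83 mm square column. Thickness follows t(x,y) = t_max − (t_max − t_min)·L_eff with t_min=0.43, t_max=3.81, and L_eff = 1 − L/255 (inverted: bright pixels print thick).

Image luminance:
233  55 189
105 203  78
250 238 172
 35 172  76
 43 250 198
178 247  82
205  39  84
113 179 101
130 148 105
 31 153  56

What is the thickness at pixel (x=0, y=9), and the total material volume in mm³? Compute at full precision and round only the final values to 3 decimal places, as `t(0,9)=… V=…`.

span = t_max - t_min = 3.81 - 0.43 = 3.380
L(0,9) = 31, L_eff = 1 - 31/255 = 0.878431 (inverted)
t(0,9) = 3.81 - 3.380·0.878431 = 0.841
Σt over all 10·3 pixels = 50911/750 ≈ 67.8813333
V = pitch²·Σt = 1.83²·50911/750 = 227.328

t(0,9)=0.841 V=227.328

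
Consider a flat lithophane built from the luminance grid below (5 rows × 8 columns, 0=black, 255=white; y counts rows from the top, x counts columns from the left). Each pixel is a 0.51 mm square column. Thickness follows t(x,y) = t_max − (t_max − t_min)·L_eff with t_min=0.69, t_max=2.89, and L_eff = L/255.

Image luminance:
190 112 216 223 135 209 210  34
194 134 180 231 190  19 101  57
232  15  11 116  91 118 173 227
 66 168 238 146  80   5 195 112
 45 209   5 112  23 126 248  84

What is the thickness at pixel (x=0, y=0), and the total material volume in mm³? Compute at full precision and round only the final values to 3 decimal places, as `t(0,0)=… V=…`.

span = t_max - t_min = 2.89 - 0.69 = 2.200
L(0,0) = 190, L_eff = 190/255 = 0.745098
t(0,0) = 2.89 - 2.200·0.745098 = 1.251
Σt over all 5·8 pixels = 5954/85 ≈ 70.0470588
V = pitch²·Σt = 0.51²·5954/85 = 18.219

t(0,0)=1.251 V=18.219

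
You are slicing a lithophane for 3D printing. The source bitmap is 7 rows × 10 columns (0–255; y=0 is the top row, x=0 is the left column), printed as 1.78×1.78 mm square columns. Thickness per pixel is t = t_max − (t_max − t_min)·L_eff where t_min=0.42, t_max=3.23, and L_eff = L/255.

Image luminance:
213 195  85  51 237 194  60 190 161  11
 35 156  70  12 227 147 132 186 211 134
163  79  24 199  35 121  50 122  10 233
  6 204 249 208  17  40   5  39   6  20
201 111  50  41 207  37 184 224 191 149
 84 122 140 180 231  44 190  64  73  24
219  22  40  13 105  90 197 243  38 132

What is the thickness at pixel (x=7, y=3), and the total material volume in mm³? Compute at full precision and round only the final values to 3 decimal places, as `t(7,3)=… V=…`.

t(7,3)=2.800 V=430.670

span = t_max - t_min = 3.23 - 0.42 = 2.810
L(7,3) = 39, L_eff = 39/255 = 0.152941
t(7,3) = 3.23 - 2.810·0.152941 = 2.800
Σt over all 7·10 pixels = 3466127/25500 ≈ 135.9265490
V = pitch²·Σt = 1.78²·3466127/25500 = 430.670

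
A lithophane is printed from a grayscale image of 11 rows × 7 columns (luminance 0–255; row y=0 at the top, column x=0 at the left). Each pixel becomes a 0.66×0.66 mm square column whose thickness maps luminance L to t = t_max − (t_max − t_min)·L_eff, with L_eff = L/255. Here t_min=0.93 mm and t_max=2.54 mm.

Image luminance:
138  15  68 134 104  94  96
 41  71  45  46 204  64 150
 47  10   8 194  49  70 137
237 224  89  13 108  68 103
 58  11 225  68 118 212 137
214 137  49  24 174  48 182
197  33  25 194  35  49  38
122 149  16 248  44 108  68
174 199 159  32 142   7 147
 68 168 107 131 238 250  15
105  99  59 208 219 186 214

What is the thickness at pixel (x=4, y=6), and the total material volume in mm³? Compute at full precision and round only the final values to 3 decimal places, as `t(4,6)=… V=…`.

span = t_max - t_min = 2.54 - 0.93 = 1.610
L(4,6) = 35, L_eff = 35/255 = 0.137255
t(4,6) = 2.54 - 1.610·0.137255 = 2.319
Σt over all 11·7 pixels = 3612833/25500 ≈ 141.6797255
V = pitch²·Σt = 0.66²·3612833/25500 = 61.716

t(4,6)=2.319 V=61.716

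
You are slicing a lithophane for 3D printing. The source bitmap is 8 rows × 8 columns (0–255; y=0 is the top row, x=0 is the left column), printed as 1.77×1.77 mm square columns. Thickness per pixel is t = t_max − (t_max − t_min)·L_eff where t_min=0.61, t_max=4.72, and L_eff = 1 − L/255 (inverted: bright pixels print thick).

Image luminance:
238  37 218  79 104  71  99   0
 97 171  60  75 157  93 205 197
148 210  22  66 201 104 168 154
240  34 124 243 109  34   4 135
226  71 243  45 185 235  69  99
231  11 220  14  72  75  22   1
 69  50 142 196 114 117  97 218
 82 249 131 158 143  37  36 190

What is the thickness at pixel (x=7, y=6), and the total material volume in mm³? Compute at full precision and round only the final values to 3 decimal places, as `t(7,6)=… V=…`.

t(7,6)=4.124 V=513.392

span = t_max - t_min = 4.72 - 0.61 = 4.110
L(7,6) = 218, L_eff = 1 - 218/255 = 0.145098 (inverted)
t(7,6) = 4.72 - 4.110·0.145098 = 4.124
Σt over all 8·8 pixels = 278581/1700 ≈ 163.8711765
V = pitch²·Σt = 1.77²·278581/1700 = 513.392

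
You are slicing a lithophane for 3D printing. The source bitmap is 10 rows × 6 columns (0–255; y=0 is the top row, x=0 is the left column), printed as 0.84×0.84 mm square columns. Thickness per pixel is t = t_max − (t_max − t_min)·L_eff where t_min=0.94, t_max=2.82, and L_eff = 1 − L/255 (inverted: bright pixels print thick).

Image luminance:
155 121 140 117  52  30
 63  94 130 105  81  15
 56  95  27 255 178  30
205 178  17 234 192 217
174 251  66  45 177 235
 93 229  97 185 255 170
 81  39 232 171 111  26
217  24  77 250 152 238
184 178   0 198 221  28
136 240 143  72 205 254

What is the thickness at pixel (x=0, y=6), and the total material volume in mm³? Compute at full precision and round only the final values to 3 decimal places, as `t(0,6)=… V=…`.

t(0,6)=1.537 V=82.666

span = t_max - t_min = 2.82 - 0.94 = 1.880
L(0,6) = 81, L_eff = 1 - 81/255 = 0.682353 (inverted)
t(0,6) = 2.82 - 1.880·0.682353 = 1.537
Σt over all 10·6 pixels = 248959/2125 ≈ 117.1571765
V = pitch²·Σt = 0.84²·248959/2125 = 82.666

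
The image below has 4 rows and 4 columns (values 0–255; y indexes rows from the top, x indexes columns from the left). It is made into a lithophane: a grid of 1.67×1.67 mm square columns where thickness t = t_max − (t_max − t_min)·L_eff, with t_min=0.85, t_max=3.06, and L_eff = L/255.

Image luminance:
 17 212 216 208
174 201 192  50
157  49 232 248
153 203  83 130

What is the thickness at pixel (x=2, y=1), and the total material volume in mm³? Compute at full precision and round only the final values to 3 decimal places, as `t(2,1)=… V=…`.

span = t_max - t_min = 3.06 - 0.85 = 2.210
L(2,1) = 192, L_eff = 192/255 = 0.752941
t(2,1) = 3.06 - 2.210·0.752941 = 1.396
Σt over all 4·4 pixels = 8123/300 ≈ 27.0766667
V = pitch²·Σt = 1.67²·8123/300 = 75.514

t(2,1)=1.396 V=75.514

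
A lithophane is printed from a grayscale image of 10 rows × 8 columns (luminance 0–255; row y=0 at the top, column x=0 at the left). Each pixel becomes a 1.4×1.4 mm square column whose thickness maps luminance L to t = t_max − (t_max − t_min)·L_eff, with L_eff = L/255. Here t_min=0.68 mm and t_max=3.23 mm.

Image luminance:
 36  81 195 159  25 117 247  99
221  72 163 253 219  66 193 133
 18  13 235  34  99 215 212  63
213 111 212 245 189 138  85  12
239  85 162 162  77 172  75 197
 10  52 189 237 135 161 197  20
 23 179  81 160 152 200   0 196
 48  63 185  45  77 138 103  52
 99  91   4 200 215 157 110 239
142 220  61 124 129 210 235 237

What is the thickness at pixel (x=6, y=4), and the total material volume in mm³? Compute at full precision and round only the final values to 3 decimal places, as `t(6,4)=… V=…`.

span = t_max - t_min = 3.23 - 0.68 = 2.550
L(6,4) = 75, L_eff = 75/255 = 0.294118
t(6,4) = 3.23 - 2.550·0.294118 = 2.480
Σt over all 10·8 pixels = 151.22
V = pitch²·Σt = 1.4²·151.22 = 296.391

t(6,4)=2.480 V=296.391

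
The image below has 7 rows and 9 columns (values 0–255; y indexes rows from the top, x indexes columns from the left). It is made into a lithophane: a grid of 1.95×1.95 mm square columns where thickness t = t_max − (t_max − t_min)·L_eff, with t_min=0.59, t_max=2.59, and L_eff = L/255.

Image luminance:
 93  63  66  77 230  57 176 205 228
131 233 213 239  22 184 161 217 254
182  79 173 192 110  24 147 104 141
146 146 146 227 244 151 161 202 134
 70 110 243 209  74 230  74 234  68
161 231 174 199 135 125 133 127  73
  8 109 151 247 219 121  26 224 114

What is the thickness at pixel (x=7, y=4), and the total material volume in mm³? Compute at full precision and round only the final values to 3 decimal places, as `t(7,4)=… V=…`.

t(7,4)=0.755 V=338.711

span = t_max - t_min = 2.59 - 0.59 = 2.000
L(7,4) = 234, L_eff = 234/255 = 0.917647
t(7,4) = 2.59 - 2.000·0.917647 = 0.755
Σt over all 7·9 pixels = 151429/1700 ≈ 89.0758824
V = pitch²·Σt = 1.95²·151429/1700 = 338.711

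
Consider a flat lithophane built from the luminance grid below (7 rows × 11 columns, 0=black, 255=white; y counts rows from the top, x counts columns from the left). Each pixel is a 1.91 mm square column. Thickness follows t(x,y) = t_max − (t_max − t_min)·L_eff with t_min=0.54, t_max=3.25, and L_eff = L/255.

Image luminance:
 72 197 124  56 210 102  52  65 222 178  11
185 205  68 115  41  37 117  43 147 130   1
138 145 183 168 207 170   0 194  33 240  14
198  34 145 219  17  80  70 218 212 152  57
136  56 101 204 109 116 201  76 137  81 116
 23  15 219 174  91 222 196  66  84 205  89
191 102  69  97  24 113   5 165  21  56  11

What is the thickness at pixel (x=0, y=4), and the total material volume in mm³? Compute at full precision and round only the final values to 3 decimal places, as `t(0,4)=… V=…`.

span = t_max - t_min = 3.25 - 0.54 = 2.710
L(0,4) = 136, L_eff = 136/255 = 0.533333
t(0,4) = 3.25 - 2.710·0.533333 = 1.805
Σt over all 7·11 pixels = 1992461/12750 ≈ 156.2714510
V = pitch²·Σt = 1.91²·1992461/12750 = 570.094

t(0,4)=1.805 V=570.094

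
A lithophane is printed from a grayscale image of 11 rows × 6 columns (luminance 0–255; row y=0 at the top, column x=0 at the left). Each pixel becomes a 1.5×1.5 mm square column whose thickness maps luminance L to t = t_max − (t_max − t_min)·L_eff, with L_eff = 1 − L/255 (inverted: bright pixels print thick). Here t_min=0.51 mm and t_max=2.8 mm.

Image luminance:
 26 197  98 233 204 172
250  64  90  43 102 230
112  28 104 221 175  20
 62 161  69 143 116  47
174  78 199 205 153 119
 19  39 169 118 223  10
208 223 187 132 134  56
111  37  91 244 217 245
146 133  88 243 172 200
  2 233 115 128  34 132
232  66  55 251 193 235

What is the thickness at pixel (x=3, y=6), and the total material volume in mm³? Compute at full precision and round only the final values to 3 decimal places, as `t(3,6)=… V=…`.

t(3,6)=1.695 V=257.911

span = t_max - t_min = 2.8 - 0.51 = 2.290
L(3,6) = 132, L_eff = 1 - 132/255 = 0.482353 (inverted)
t(3,6) = 2.8 - 2.290·0.482353 = 1.695
Σt over all 11·6 pixels = 1461497/12750 ≈ 114.6272157
V = pitch²·Σt = 1.5²·1461497/12750 = 257.911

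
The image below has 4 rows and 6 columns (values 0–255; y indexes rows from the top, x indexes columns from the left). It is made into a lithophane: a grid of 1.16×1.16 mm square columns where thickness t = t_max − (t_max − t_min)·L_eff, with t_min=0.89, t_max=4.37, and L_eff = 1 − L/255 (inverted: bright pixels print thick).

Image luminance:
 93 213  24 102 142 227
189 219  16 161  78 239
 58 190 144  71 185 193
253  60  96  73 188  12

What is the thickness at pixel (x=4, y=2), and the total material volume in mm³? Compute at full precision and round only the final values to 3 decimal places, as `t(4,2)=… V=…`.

t(4,2)=3.415 V=87.983

span = t_max - t_min = 4.37 - 0.89 = 3.480
L(4,2) = 185, L_eff = 1 - 185/255 = 0.274510 (inverted)
t(4,2) = 4.37 - 3.480·0.274510 = 3.415
Σt over all 4·6 pixels = 138944/2125 ≈ 65.3854118
V = pitch²·Σt = 1.16²·138944/2125 = 87.983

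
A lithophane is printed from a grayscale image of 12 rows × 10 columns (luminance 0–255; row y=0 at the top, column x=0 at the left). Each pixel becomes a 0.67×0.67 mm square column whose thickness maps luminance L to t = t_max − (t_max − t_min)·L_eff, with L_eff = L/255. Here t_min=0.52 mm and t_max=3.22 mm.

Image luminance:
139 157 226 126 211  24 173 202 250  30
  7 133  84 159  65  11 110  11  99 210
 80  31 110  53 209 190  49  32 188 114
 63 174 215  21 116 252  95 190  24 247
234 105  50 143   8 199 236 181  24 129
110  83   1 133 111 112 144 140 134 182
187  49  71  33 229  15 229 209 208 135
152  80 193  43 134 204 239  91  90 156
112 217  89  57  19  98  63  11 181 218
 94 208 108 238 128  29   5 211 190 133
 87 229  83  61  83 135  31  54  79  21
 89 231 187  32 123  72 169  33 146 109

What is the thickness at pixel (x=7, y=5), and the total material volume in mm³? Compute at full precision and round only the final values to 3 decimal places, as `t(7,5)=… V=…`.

t(7,5)=1.738 V=104.303

span = t_max - t_min = 3.22 - 0.52 = 2.700
L(7,5) = 140, L_eff = 140/255 = 0.549020
t(7,5) = 3.22 - 2.700·0.549020 = 1.738
Σt over all 12·10 pixels = 197499/850 ≈ 232.3517647
V = pitch²·Σt = 0.67²·197499/850 = 104.303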